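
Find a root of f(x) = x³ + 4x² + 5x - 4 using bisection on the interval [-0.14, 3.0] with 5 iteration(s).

f(x) = x³ + 4x² + 5x - 4
Initial interval: [-0.14, 3.0]

Iteration 1:
  c_1 = (-0.140000 + 3.000000)/2 = 1.430000
  f(c_1) = f(1.430000) = 14.253807
  f(a) × f(c) < 0, new interval: [-0.140000, 1.430000]
Iteration 2:
  c_2 = (-0.140000 + 1.430000)/2 = 0.645000
  f(c_2) = f(0.645000) = 1.157436
  f(a) × f(c) < 0, new interval: [-0.140000, 0.645000]
Iteration 3:
  c_3 = (-0.140000 + 0.645000)/2 = 0.252500
  f(c_3) = f(0.252500) = -2.466377
  f(a) × f(c) ≥ 0, new interval: [0.252500, 0.645000]
Iteration 4:
  c_4 = (0.252500 + 0.645000)/2 = 0.448750
  f(c_4) = f(0.448750) = -0.860376
  f(a) × f(c) ≥ 0, new interval: [0.448750, 0.645000]
Iteration 5:
  c_5 = (0.448750 + 0.645000)/2 = 0.546875
  f(c_5) = f(0.546875) = 0.094219
  f(a) × f(c) < 0, new interval: [0.448750, 0.546875]

After 5 iteration(s), the approximation is c_5 = 0.546875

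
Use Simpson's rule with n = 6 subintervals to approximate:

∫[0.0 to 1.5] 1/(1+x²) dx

f(x) = 1/(1+x²)
a = 0.0, b = 1.5, n = 6
h = (b - a)/n = 0.250000

Simpson's rule: (h/3)[f(x₀) + 4f(x₁) + 2f(x₂) + ... + f(xₙ)]

x_0 = 0.0000, f(x_0) = 1.000000, coefficient = 1
x_1 = 0.2500, f(x_1) = 0.941176, coefficient = 4
x_2 = 0.5000, f(x_2) = 0.800000, coefficient = 2
x_3 = 0.7500, f(x_3) = 0.640000, coefficient = 4
x_4 = 1.0000, f(x_4) = 0.500000, coefficient = 2
x_5 = 1.2500, f(x_5) = 0.390244, coefficient = 4
x_6 = 1.5000, f(x_6) = 0.307692, coefficient = 1

I ≈ (0.250000/3) × 11.793374 = 0.982781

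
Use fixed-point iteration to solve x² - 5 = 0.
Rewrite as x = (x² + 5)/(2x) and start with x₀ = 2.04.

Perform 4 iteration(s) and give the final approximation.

Equation: x² - 5 = 0
Fixed-point form: x = (x² + 5)/(2x)
x₀ = 2.04

x_1 = g(2.040000) = 2.245490
x_2 = g(2.245490) = 2.236088
x_3 = g(2.236088) = 2.236068
x_4 = g(2.236068) = 2.236068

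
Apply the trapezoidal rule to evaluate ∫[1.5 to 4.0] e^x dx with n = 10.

f(x) = e^x
a = 1.5, b = 4.0, n = 10
h = (b - a)/n = 0.250000

Trapezoidal rule: (h/2)[f(x₀) + 2f(x₁) + 2f(x₂) + ... + f(xₙ)]

x_0 = 1.5000, f(x_0) = 4.481689, coefficient = 1
x_1 = 1.7500, f(x_1) = 5.754603, coefficient = 2
x_2 = 2.0000, f(x_2) = 7.389056, coefficient = 2
x_3 = 2.2500, f(x_3) = 9.487736, coefficient = 2
x_4 = 2.5000, f(x_4) = 12.182494, coefficient = 2
x_5 = 2.7500, f(x_5) = 15.642632, coefficient = 2
x_6 = 3.0000, f(x_6) = 20.085537, coefficient = 2
x_7 = 3.2500, f(x_7) = 25.790340, coefficient = 2
x_8 = 3.5000, f(x_8) = 33.115452, coefficient = 2
x_9 = 3.7500, f(x_9) = 42.521082, coefficient = 2
x_10 = 4.0000, f(x_10) = 54.598150, coefficient = 1

I ≈ (0.250000/2) × 403.017702 = 50.377213
Exact value: 50.116461
Error: 0.260752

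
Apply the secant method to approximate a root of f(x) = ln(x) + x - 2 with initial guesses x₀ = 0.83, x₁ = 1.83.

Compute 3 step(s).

f(x) = ln(x) + x - 2
x₀ = 0.83, x₁ = 1.83

Secant formula: x_{n+1} = x_n - f(x_n)(x_n - x_{n-1})/(f(x_n) - f(x_{n-1}))

Iteration 1:
  f(0.830000) = -1.356330
  f(1.830000) = 0.434316
  x_2 = 1.830000 - 0.434316×(1.830000 - 0.830000)/(0.434316 - (-1.356330))
       = 1.587453
Iteration 2:
  f(1.830000) = 0.434316
  f(1.587453) = 0.049584
  x_3 = 1.587453 - 0.049584×(1.587453 - 1.830000)/(0.049584 - 0.434316)
       = 1.556194
Iteration 3:
  f(1.587453) = 0.049584
  f(1.556194) = -0.001563
  x_4 = 1.556194 - (-0.001563)×(1.556194 - 1.587453)/(-0.001563 - 0.049584)
       = 1.557149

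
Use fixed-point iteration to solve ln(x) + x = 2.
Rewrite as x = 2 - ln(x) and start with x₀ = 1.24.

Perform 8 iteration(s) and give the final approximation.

Equation: ln(x) + x = 2
Fixed-point form: x = 2 - ln(x)
x₀ = 1.24

x_1 = g(1.240000) = 1.784889
x_2 = g(1.784889) = 1.420644
x_3 = g(1.420644) = 1.648890
x_4 = g(1.648890) = 1.499898
x_5 = g(1.499898) = 1.594603
x_6 = g(1.594603) = 1.533375
x_7 = g(1.533375) = 1.572529
x_8 = g(1.572529) = 1.547315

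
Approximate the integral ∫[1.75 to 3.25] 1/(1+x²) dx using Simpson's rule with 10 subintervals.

f(x) = 1/(1+x²)
a = 1.75, b = 3.25, n = 10
h = (b - a)/n = 0.150000

Simpson's rule: (h/3)[f(x₀) + 4f(x₁) + 2f(x₂) + ... + f(xₙ)]

x_0 = 1.7500, f(x_0) = 0.246154, coefficient = 1
x_1 = 1.9000, f(x_1) = 0.216920, coefficient = 4
x_2 = 2.0500, f(x_2) = 0.192215, coefficient = 2
x_3 = 2.2000, f(x_3) = 0.171233, coefficient = 4
x_4 = 2.3500, f(x_4) = 0.153315, coefficient = 2
x_5 = 2.5000, f(x_5) = 0.137931, coefficient = 4
x_6 = 2.6500, f(x_6) = 0.124649, coefficient = 2
x_7 = 2.8000, f(x_7) = 0.113122, coefficient = 4
x_8 = 2.9500, f(x_8) = 0.103066, coefficient = 2
x_9 = 3.1000, f(x_9) = 0.094251, coefficient = 4
x_10 = 3.2500, f(x_10) = 0.086486, coefficient = 1

I ≈ (0.150000/3) × 4.412959 = 0.220648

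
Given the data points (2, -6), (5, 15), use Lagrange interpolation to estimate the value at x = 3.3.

Lagrange interpolation formula:
P(x) = Σ yᵢ × Lᵢ(x)
where Lᵢ(x) = Π_{j≠i} (x - xⱼ)/(xᵢ - xⱼ)

L_0(3.3) = (3.3 - 5)/(2 - 5) = 0.566667
L_1(3.3) = (3.3 - 2)/(5 - 2) = 0.433333

P(3.3) = (-6)×L_0(3.3) + 15×L_1(3.3)
P(3.3) = 3.100000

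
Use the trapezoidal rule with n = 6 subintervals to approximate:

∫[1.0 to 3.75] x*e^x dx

f(x) = x*e^x
a = 1.0, b = 3.75, n = 6
h = (b - a)/n = 0.458333

Trapezoidal rule: (h/2)[f(x₀) + 2f(x₁) + 2f(x₂) + ... + f(xₙ)]

x_0 = 1.0000, f(x_0) = 2.718282, coefficient = 1
x_1 = 1.4583, f(x_1) = 6.269067, coefficient = 2
x_2 = 1.9167, f(x_2) = 13.029998, coefficient = 2
x_3 = 2.3750, f(x_3) = 25.533656, coefficient = 2
x_4 = 2.8333, f(x_4) = 48.172446, coefficient = 2
x_5 = 3.2917, f(x_5) = 88.505145, coefficient = 2
x_6 = 3.7500, f(x_6) = 159.454058, coefficient = 1

I ≈ (0.458333/2) × 525.192966 = 120.356721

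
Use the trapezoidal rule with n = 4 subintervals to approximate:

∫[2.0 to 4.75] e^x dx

f(x) = e^x
a = 2.0, b = 4.75, n = 4
h = (b - a)/n = 0.687500

Trapezoidal rule: (h/2)[f(x₀) + 2f(x₁) + 2f(x₂) + ... + f(xₙ)]

x_0 = 2.0000, f(x_0) = 7.389056, coefficient = 1
x_1 = 2.6875, f(x_1) = 14.694893, coefficient = 2
x_2 = 3.3750, f(x_2) = 29.224284, coefficient = 2
x_3 = 4.0625, f(x_3) = 58.119428, coefficient = 2
x_4 = 4.7500, f(x_4) = 115.584285, coefficient = 1

I ≈ (0.687500/2) × 327.050550 = 112.423627
Exact value: 108.195228
Error: 4.228398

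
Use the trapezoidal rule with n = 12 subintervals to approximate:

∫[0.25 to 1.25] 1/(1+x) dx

f(x) = 1/(1+x)
a = 0.25, b = 1.25, n = 12
h = (b - a)/n = 0.083333

Trapezoidal rule: (h/2)[f(x₀) + 2f(x₁) + 2f(x₂) + ... + f(xₙ)]

x_0 = 0.2500, f(x_0) = 0.800000, coefficient = 1
x_1 = 0.3333, f(x_1) = 0.750000, coefficient = 2
x_2 = 0.4167, f(x_2) = 0.705882, coefficient = 2
x_3 = 0.5000, f(x_3) = 0.666667, coefficient = 2
x_4 = 0.5833, f(x_4) = 0.631579, coefficient = 2
x_5 = 0.6667, f(x_5) = 0.600000, coefficient = 2
x_6 = 0.7500, f(x_6) = 0.571429, coefficient = 2
x_7 = 0.8333, f(x_7) = 0.545455, coefficient = 2
x_8 = 0.9167, f(x_8) = 0.521739, coefficient = 2
x_9 = 1.0000, f(x_9) = 0.500000, coefficient = 2
x_10 = 1.0833, f(x_10) = 0.480000, coefficient = 2
x_11 = 1.1667, f(x_11) = 0.461538, coefficient = 2
x_12 = 1.2500, f(x_12) = 0.444444, coefficient = 1

I ≈ (0.083333/2) × 14.113022 = 0.588043
Exact value: 0.587787
Error: 0.000256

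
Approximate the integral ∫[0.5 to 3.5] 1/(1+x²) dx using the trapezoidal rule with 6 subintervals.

f(x) = 1/(1+x²)
a = 0.5, b = 3.5, n = 6
h = (b - a)/n = 0.500000

Trapezoidal rule: (h/2)[f(x₀) + 2f(x₁) + 2f(x₂) + ... + f(xₙ)]

x_0 = 0.5000, f(x_0) = 0.800000, coefficient = 1
x_1 = 1.0000, f(x_1) = 0.500000, coefficient = 2
x_2 = 1.5000, f(x_2) = 0.307692, coefficient = 2
x_3 = 2.0000, f(x_3) = 0.200000, coefficient = 2
x_4 = 2.5000, f(x_4) = 0.137931, coefficient = 2
x_5 = 3.0000, f(x_5) = 0.100000, coefficient = 2
x_6 = 3.5000, f(x_6) = 0.075472, coefficient = 1

I ≈ (0.500000/2) × 3.366718 = 0.841680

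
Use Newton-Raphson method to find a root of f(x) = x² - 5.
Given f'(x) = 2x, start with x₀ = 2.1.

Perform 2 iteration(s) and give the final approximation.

f(x) = x² - 5
f'(x) = 2x
x₀ = 2.1

Newton-Raphson formula: x_{n+1} = x_n - f(x_n)/f'(x_n)

Iteration 1:
  f(2.100000) = -0.590000
  f'(2.100000) = 4.200000
  x_1 = 2.100000 - (-0.590000)/4.200000 = 2.240476
Iteration 2:
  f(2.240476) = 0.019734
  f'(2.240476) = 4.480952
  x_2 = 2.240476 - 0.019734/4.480952 = 2.236072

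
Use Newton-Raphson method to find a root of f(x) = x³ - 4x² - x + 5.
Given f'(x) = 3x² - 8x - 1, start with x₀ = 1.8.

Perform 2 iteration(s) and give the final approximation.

f(x) = x³ - 4x² - x + 5
f'(x) = 3x² - 8x - 1
x₀ = 1.8

Newton-Raphson formula: x_{n+1} = x_n - f(x_n)/f'(x_n)

Iteration 1:
  f(1.800000) = -3.928000
  f'(1.800000) = -5.680000
  x_1 = 1.800000 - (-3.928000)/(-5.680000) = 1.108451
Iteration 2:
  f(1.108451) = 0.338810
  f'(1.108451) = -6.181617
  x_2 = 1.108451 - 0.338810/(-6.181617) = 1.163260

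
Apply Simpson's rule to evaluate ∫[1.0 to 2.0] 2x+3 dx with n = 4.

f(x) = 2x+3
a = 1.0, b = 2.0, n = 4
h = (b - a)/n = 0.250000

Simpson's rule: (h/3)[f(x₀) + 4f(x₁) + 2f(x₂) + ... + f(xₙ)]

x_0 = 1.0000, f(x_0) = 5.000000, coefficient = 1
x_1 = 1.2500, f(x_1) = 5.500000, coefficient = 4
x_2 = 1.5000, f(x_2) = 6.000000, coefficient = 2
x_3 = 1.7500, f(x_3) = 6.500000, coefficient = 4
x_4 = 2.0000, f(x_4) = 7.000000, coefficient = 1

I ≈ (0.250000/3) × 72.000000 = 6.000000
Exact value: 6.000000
Error: 0.000000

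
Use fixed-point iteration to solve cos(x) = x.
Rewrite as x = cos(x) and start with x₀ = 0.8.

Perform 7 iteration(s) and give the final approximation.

Equation: cos(x) = x
Fixed-point form: x = cos(x)
x₀ = 0.8

x_1 = g(0.800000) = 0.696707
x_2 = g(0.696707) = 0.766960
x_3 = g(0.766960) = 0.720024
x_4 = g(0.720024) = 0.751790
x_5 = g(0.751790) = 0.730468
x_6 = g(0.730468) = 0.744863
x_7 = g(0.744863) = 0.735181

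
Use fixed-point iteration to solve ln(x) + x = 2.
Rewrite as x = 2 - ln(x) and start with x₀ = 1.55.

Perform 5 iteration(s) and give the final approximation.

Equation: ln(x) + x = 2
Fixed-point form: x = 2 - ln(x)
x₀ = 1.55

x_1 = g(1.550000) = 1.561745
x_2 = g(1.561745) = 1.554196
x_3 = g(1.554196) = 1.559042
x_4 = g(1.559042) = 1.555929
x_5 = g(1.555929) = 1.557927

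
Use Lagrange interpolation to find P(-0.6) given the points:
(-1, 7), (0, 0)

Lagrange interpolation formula:
P(x) = Σ yᵢ × Lᵢ(x)
where Lᵢ(x) = Π_{j≠i} (x - xⱼ)/(xᵢ - xⱼ)

L_0(-0.6) = (-0.6 - 0)/(-1 - 0) = 0.600000
L_1(-0.6) = (-0.6 - (-1))/(0 - (-1)) = 0.400000

P(-0.6) = 7×L_0(-0.6) + 0×L_1(-0.6)
P(-0.6) = 4.200000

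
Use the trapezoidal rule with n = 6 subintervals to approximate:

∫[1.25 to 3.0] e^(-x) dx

f(x) = e^(-x)
a = 1.25, b = 3.0, n = 6
h = (b - a)/n = 0.291667

Trapezoidal rule: (h/2)[f(x₀) + 2f(x₁) + 2f(x₂) + ... + f(xₙ)]

x_0 = 1.2500, f(x_0) = 0.286505, coefficient = 1
x_1 = 1.5417, f(x_1) = 0.214024, coefficient = 2
x_2 = 1.8333, f(x_2) = 0.159880, coefficient = 2
x_3 = 2.1250, f(x_3) = 0.119433, coefficient = 2
x_4 = 2.4167, f(x_4) = 0.089219, coefficient = 2
x_5 = 2.7083, f(x_5) = 0.066648, coefficient = 2
x_6 = 3.0000, f(x_6) = 0.049787, coefficient = 1

I ≈ (0.291667/2) × 1.634698 = 0.238393
Exact value: 0.236718
Error: 0.001676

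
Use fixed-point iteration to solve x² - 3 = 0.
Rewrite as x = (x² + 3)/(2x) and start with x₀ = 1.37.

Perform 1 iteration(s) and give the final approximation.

Equation: x² - 3 = 0
Fixed-point form: x = (x² + 3)/(2x)
x₀ = 1.37

x_1 = g(1.370000) = 1.779891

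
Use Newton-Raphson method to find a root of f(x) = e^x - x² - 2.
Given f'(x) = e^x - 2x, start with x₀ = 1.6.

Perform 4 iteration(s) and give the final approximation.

f(x) = e^x - x² - 2
f'(x) = e^x - 2x
x₀ = 1.6

Newton-Raphson formula: x_{n+1} = x_n - f(x_n)/f'(x_n)

Iteration 1:
  f(1.600000) = 0.393032
  f'(1.600000) = 1.753032
  x_1 = 1.600000 - 0.393032/1.753032 = 1.375799
Iteration 2:
  f(1.375799) = 0.065415
  f'(1.375799) = 1.206639
  x_2 = 1.375799 - 0.065415/1.206639 = 1.321586
Iteration 3:
  f(1.321586) = 0.002774
  f'(1.321586) = 1.106192
  x_3 = 1.321586 - 0.002774/1.106192 = 1.319079
Iteration 4:
  f(1.319079) = 0.000005
  f'(1.319079) = 1.101817
  x_4 = 1.319079 - 0.000005/1.101817 = 1.319074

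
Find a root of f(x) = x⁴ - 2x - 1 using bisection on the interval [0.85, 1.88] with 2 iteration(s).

f(x) = x⁴ - 2x - 1
Initial interval: [0.85, 1.88]

Iteration 1:
  c_1 = (0.850000 + 1.880000)/2 = 1.365000
  f(c_1) = f(1.365000) = -0.258393
  f(a) × f(c) ≥ 0, new interval: [1.365000, 1.880000]
Iteration 2:
  c_2 = (1.365000 + 1.880000)/2 = 1.622500
  f(c_2) = f(1.622500) = 2.685089
  f(a) × f(c) < 0, new interval: [1.365000, 1.622500]

After 2 iteration(s), the approximation is c_2 = 1.622500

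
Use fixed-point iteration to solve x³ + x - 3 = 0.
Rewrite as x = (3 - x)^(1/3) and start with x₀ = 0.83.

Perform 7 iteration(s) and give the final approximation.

Equation: x³ + x - 3 = 0
Fixed-point form: x = (3 - x)^(1/3)
x₀ = 0.83

x_1 = g(0.830000) = 1.294653
x_2 = g(1.294653) = 1.194733
x_3 = g(1.194733) = 1.217626
x_4 = g(1.217626) = 1.212457
x_5 = g(1.212457) = 1.213628
x_6 = g(1.213628) = 1.213363
x_7 = g(1.213363) = 1.213423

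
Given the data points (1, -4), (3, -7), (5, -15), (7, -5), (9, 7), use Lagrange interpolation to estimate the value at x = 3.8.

Lagrange interpolation formula:
P(x) = Σ yᵢ × Lᵢ(x)
where Lᵢ(x) = Π_{j≠i} (x - xⱼ)/(xᵢ - xⱼ)

L_0(3.8) = (3.8 - 3)/(1 - 3) × (3.8 - 5)/(1 - 5) × (3.8 - 7)/(1 - 7) × (3.8 - 9)/(1 - 9) = -0.041600
L_1(3.8) = (3.8 - 1)/(3 - 1) × (3.8 - 5)/(3 - 5) × (3.8 - 7)/(3 - 7) × (3.8 - 9)/(3 - 9) = 0.582400
L_2(3.8) = (3.8 - 1)/(5 - 1) × (3.8 - 3)/(5 - 3) × (3.8 - 7)/(5 - 7) × (3.8 - 9)/(5 - 9) = 0.582400
L_3(3.8) = (3.8 - 1)/(7 - 1) × (3.8 - 3)/(7 - 3) × (3.8 - 5)/(7 - 5) × (3.8 - 9)/(7 - 9) = -0.145600
L_4(3.8) = (3.8 - 1)/(9 - 1) × (3.8 - 3)/(9 - 3) × (3.8 - 5)/(9 - 5) × (3.8 - 7)/(9 - 7) = 0.022400

P(3.8) = (-4)×L_0(3.8) + (-7)×L_1(3.8) + (-15)×L_2(3.8) + (-5)×L_3(3.8) + 7×L_4(3.8)
P(3.8) = -11.761600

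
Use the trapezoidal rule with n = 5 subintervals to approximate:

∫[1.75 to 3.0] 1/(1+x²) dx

f(x) = 1/(1+x²)
a = 1.75, b = 3.0, n = 5
h = (b - a)/n = 0.250000

Trapezoidal rule: (h/2)[f(x₀) + 2f(x₁) + 2f(x₂) + ... + f(xₙ)]

x_0 = 1.7500, f(x_0) = 0.246154, coefficient = 1
x_1 = 2.0000, f(x_1) = 0.200000, coefficient = 2
x_2 = 2.2500, f(x_2) = 0.164948, coefficient = 2
x_3 = 2.5000, f(x_3) = 0.137931, coefficient = 2
x_4 = 2.7500, f(x_4) = 0.116788, coefficient = 2
x_5 = 3.0000, f(x_5) = 0.100000, coefficient = 1

I ≈ (0.250000/2) × 1.585489 = 0.198186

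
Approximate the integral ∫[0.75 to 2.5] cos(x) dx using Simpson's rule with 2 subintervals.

f(x) = cos(x)
a = 0.75, b = 2.5, n = 2
h = (b - a)/n = 0.875000

Simpson's rule: (h/3)[f(x₀) + 4f(x₁) + 2f(x₂) + ... + f(xₙ)]

x_0 = 0.7500, f(x_0) = 0.731689, coefficient = 1
x_1 = 1.6250, f(x_1) = -0.054177, coefficient = 4
x_2 = 2.5000, f(x_2) = -0.801144, coefficient = 1

I ≈ (0.875000/3) × -0.286163 = -0.083464
Exact value: -0.083167
Error: 0.000298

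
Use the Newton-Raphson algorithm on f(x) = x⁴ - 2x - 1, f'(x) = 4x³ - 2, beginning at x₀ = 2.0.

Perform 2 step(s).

f(x) = x⁴ - 2x - 1
f'(x) = 4x³ - 2
x₀ = 2.0

Newton-Raphson formula: x_{n+1} = x_n - f(x_n)/f'(x_n)

Iteration 1:
  f(2.000000) = 11.000000
  f'(2.000000) = 30.000000
  x_1 = 2.000000 - 11.000000/30.000000 = 1.633333
Iteration 2:
  f(1.633333) = 2.850372
  f'(1.633333) = 15.429481
  x_2 = 1.633333 - 2.850372/15.429481 = 1.448598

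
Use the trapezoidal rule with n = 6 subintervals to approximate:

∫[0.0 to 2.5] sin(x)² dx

f(x) = sin(x)²
a = 0.0, b = 2.5, n = 6
h = (b - a)/n = 0.416667

Trapezoidal rule: (h/2)[f(x₀) + 2f(x₁) + 2f(x₂) + ... + f(xₙ)]

x_0 = 0.0000, f(x_0) = 0.000000, coefficient = 1
x_1 = 0.4167, f(x_1) = 0.163794, coefficient = 2
x_2 = 0.8333, f(x_2) = 0.547862, coefficient = 2
x_3 = 1.2500, f(x_3) = 0.900572, coefficient = 2
x_4 = 1.6667, f(x_4) = 0.990837, coefficient = 2
x_5 = 2.0833, f(x_5) = 0.759518, coefficient = 2
x_6 = 2.5000, f(x_6) = 0.358169, coefficient = 1

I ≈ (0.416667/2) × 7.083333 = 1.475694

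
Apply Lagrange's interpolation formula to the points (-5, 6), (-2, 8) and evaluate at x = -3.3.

Lagrange interpolation formula:
P(x) = Σ yᵢ × Lᵢ(x)
where Lᵢ(x) = Π_{j≠i} (x - xⱼ)/(xᵢ - xⱼ)

L_0(-3.3) = (-3.3 - (-2))/(-5 - (-2)) = 0.433333
L_1(-3.3) = (-3.3 - (-5))/(-2 - (-5)) = 0.566667

P(-3.3) = 6×L_0(-3.3) + 8×L_1(-3.3)
P(-3.3) = 7.133333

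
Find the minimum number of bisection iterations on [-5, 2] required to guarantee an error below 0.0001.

We need (b-a)/2^n ≤ 0.0001
(2 - (-5))/2^n ≤ 0.0001
7/2^n ≤ 0.0001
2^n ≥ 70000
n ≥ log₂(70000) = 16.10
n ≥ 17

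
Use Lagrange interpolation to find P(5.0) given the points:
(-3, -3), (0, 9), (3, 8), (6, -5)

Lagrange interpolation formula:
P(x) = Σ yᵢ × Lᵢ(x)
where Lᵢ(x) = Π_{j≠i} (x - xⱼ)/(xᵢ - xⱼ)

L_0(5.0) = (5.0 - 0)/(-3 - 0) × (5.0 - 3)/(-3 - 3) × (5.0 - 6)/(-3 - 6) = 0.061728
L_1(5.0) = (5.0 - (-3))/(0 - (-3)) × (5.0 - 3)/(0 - 3) × (5.0 - 6)/(0 - 6) = -0.296296
L_2(5.0) = (5.0 - (-3))/(3 - (-3)) × (5.0 - 0)/(3 - 0) × (5.0 - 6)/(3 - 6) = 0.740741
L_3(5.0) = (5.0 - (-3))/(6 - (-3)) × (5.0 - 0)/(6 - 0) × (5.0 - 3)/(6 - 3) = 0.493827

P(5.0) = (-3)×L_0(5.0) + 9×L_1(5.0) + 8×L_2(5.0) + (-5)×L_3(5.0)
P(5.0) = 0.604938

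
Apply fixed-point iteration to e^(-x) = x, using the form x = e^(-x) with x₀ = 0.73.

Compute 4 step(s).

Equation: e^(-x) = x
Fixed-point form: x = e^(-x)
x₀ = 0.73

x_1 = g(0.730000) = 0.481909
x_2 = g(0.481909) = 0.617603
x_3 = g(0.617603) = 0.539235
x_4 = g(0.539235) = 0.583194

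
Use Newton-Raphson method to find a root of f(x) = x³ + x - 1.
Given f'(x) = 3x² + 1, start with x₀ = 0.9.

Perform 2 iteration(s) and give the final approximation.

f(x) = x³ + x - 1
f'(x) = 3x² + 1
x₀ = 0.9

Newton-Raphson formula: x_{n+1} = x_n - f(x_n)/f'(x_n)

Iteration 1:
  f(0.900000) = 0.629000
  f'(0.900000) = 3.430000
  x_1 = 0.900000 - 0.629000/3.430000 = 0.716618
Iteration 2:
  f(0.716618) = 0.084631
  f'(0.716618) = 2.540624
  x_2 = 0.716618 - 0.084631/2.540624 = 0.683307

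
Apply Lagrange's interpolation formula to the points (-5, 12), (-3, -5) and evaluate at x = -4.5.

Lagrange interpolation formula:
P(x) = Σ yᵢ × Lᵢ(x)
where Lᵢ(x) = Π_{j≠i} (x - xⱼ)/(xᵢ - xⱼ)

L_0(-4.5) = (-4.5 - (-3))/(-5 - (-3)) = 0.750000
L_1(-4.5) = (-4.5 - (-5))/(-3 - (-5)) = 0.250000

P(-4.5) = 12×L_0(-4.5) + (-5)×L_1(-4.5)
P(-4.5) = 7.750000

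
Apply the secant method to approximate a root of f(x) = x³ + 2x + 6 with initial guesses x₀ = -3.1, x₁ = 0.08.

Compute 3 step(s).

f(x) = x³ + 2x + 6
x₀ = -3.1, x₁ = 0.08

Secant formula: x_{n+1} = x_n - f(x_n)(x_n - x_{n-1})/(f(x_n) - f(x_{n-1}))

Iteration 1:
  f(-3.100000) = -29.991000
  f(0.080000) = 6.160512
  x_2 = 0.080000 - 6.160512×(0.080000 - (-3.100000))/(6.160512 - (-29.991000))
       = -0.461898
Iteration 2:
  f(0.080000) = 6.160512
  f(-0.461898) = 4.977658
  x_3 = -0.461898 - 4.977658×(-0.461898 - 0.080000)/(4.977658 - 6.160512)
       = -2.742301
Iteration 3:
  f(-0.461898) = 4.977658
  f(-2.742301) = -20.107289
  x_4 = -2.742301 - (-20.107289)×(-2.742301 - (-0.461898))/(-20.107289 - 4.977658)
       = -0.914403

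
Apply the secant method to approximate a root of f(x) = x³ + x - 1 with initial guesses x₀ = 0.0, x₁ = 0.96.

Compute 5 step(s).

f(x) = x³ + x - 1
x₀ = 0.0, x₁ = 0.96

Secant formula: x_{n+1} = x_n - f(x_n)(x_n - x_{n-1})/(f(x_n) - f(x_{n-1}))

Iteration 1:
  f(0.000000) = -1.000000
  f(0.960000) = 0.844736
  x_2 = 0.960000 - 0.844736×(0.960000 - 0.000000)/(0.844736 - (-1.000000))
       = 0.520400
Iteration 2:
  f(0.960000) = 0.844736
  f(0.520400) = -0.338668
  x_3 = 0.520400 - (-0.338668)×(0.520400 - 0.960000)/(-0.338668 - 0.844736)
       = 0.646205
Iteration 3:
  f(0.520400) = -0.338668
  f(0.646205) = -0.083952
  x_4 = 0.646205 - (-0.083952)×(0.646205 - 0.520400)/(-0.083952 - (-0.338668))
       = 0.687669
Iteration 4:
  f(0.646205) = -0.083952
  f(0.687669) = 0.012861
  x_5 = 0.687669 - 0.012861×(0.687669 - 0.646205)/(0.012861 - (-0.083952))
       = 0.682161
Iteration 5:
  f(0.687669) = 0.012861
  f(0.682161) = -0.000399
  x_6 = 0.682161 - (-0.000399)×(0.682161 - 0.687669)/(-0.000399 - 0.012861)
       = 0.682327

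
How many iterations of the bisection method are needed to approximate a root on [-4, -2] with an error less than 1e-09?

We need (b-a)/2^n ≤ 1e-09
(-2 - (-4))/2^n ≤ 1e-09
2/2^n ≤ 1e-09
2^n ≥ 2000000000
n ≥ log₂(2000000000) = 30.90
n ≥ 31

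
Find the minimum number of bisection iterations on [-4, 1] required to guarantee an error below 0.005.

We need (b-a)/2^n ≤ 0.005
(1 - (-4))/2^n ≤ 0.005
5/2^n ≤ 0.005
2^n ≥ 1000
n ≥ log₂(1000) = 9.97
n ≥ 10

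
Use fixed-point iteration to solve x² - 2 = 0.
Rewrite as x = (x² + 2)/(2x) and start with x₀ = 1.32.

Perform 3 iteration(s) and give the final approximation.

Equation: x² - 2 = 0
Fixed-point form: x = (x² + 2)/(2x)
x₀ = 1.32

x_1 = g(1.320000) = 1.417576
x_2 = g(1.417576) = 1.414218
x_3 = g(1.414218) = 1.414214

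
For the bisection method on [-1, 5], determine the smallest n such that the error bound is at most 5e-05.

We need (b-a)/2^n ≤ 5e-05
(5 - (-1))/2^n ≤ 5e-05
6/2^n ≤ 5e-05
2^n ≥ 120000
n ≥ log₂(120000) = 16.87
n ≥ 17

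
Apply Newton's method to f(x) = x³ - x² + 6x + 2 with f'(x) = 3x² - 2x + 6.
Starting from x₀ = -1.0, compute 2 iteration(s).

f(x) = x³ - x² + 6x + 2
f'(x) = 3x² - 2x + 6
x₀ = -1.0

Newton-Raphson formula: x_{n+1} = x_n - f(x_n)/f'(x_n)

Iteration 1:
  f(-1.000000) = -6.000000
  f'(-1.000000) = 11.000000
  x_1 = -1.000000 - (-6.000000)/11.000000 = -0.454545
Iteration 2:
  f(-0.454545) = -1.027799
  f'(-0.454545) = 7.528926
  x_2 = -0.454545 - (-1.027799)/7.528926 = -0.318032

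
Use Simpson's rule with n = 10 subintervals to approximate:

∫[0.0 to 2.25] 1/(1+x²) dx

f(x) = 1/(1+x²)
a = 0.0, b = 2.25, n = 10
h = (b - a)/n = 0.225000

Simpson's rule: (h/3)[f(x₀) + 4f(x₁) + 2f(x₂) + ... + f(xₙ)]

x_0 = 0.0000, f(x_0) = 1.000000, coefficient = 1
x_1 = 0.2250, f(x_1) = 0.951814, coefficient = 4
x_2 = 0.4500, f(x_2) = 0.831601, coefficient = 2
x_3 = 0.6750, f(x_3) = 0.686990, coefficient = 4
x_4 = 0.9000, f(x_4) = 0.552486, coefficient = 2
x_5 = 1.1250, f(x_5) = 0.441379, coefficient = 4
x_6 = 1.3500, f(x_6) = 0.354296, coefficient = 2
x_7 = 1.5750, f(x_7) = 0.287305, coefficient = 4
x_8 = 1.8000, f(x_8) = 0.235849, coefficient = 2
x_9 = 2.0250, f(x_9) = 0.196054, coefficient = 4
x_10 = 2.2500, f(x_10) = 0.164948, coefficient = 1

I ≈ (0.225000/3) × 15.367584 = 1.152569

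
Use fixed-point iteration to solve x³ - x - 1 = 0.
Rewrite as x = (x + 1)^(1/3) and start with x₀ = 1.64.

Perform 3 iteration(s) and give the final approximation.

Equation: x³ - x - 1 = 0
Fixed-point form: x = (x + 1)^(1/3)
x₀ = 1.64

x_1 = g(1.640000) = 1.382085
x_2 = g(1.382085) = 1.335526
x_3 = g(1.335526) = 1.326768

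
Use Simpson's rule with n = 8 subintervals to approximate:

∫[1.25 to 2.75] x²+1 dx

f(x) = x²+1
a = 1.25, b = 2.75, n = 8
h = (b - a)/n = 0.187500

Simpson's rule: (h/3)[f(x₀) + 4f(x₁) + 2f(x₂) + ... + f(xₙ)]

x_0 = 1.2500, f(x_0) = 2.562500, coefficient = 1
x_1 = 1.4375, f(x_1) = 3.066406, coefficient = 4
x_2 = 1.6250, f(x_2) = 3.640625, coefficient = 2
x_3 = 1.8125, f(x_3) = 4.285156, coefficient = 4
x_4 = 2.0000, f(x_4) = 5.000000, coefficient = 2
x_5 = 2.1875, f(x_5) = 5.785156, coefficient = 4
x_6 = 2.3750, f(x_6) = 6.640625, coefficient = 2
x_7 = 2.5625, f(x_7) = 7.566406, coefficient = 4
x_8 = 2.7500, f(x_8) = 8.562500, coefficient = 1

I ≈ (0.187500/3) × 124.500000 = 7.781250
Exact value: 7.781250
Error: 0.000000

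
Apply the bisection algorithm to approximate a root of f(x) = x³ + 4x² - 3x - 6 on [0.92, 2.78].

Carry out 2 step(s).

f(x) = x³ + 4x² - 3x - 6
Initial interval: [0.92, 2.78]

Iteration 1:
  c_1 = (0.920000 + 2.780000)/2 = 1.850000
  f(c_1) = f(1.850000) = 8.471625
  f(a) × f(c) < 0, new interval: [0.920000, 1.850000]
Iteration 2:
  c_2 = (0.920000 + 1.850000)/2 = 1.385000
  f(c_2) = f(1.385000) = 0.174642
  f(a) × f(c) < 0, new interval: [0.920000, 1.385000]

After 2 iteration(s), the approximation is c_2 = 1.385000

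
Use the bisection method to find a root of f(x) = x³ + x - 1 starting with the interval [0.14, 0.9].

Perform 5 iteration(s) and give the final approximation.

f(x) = x³ + x - 1
Initial interval: [0.14, 0.9]

Iteration 1:
  c_1 = (0.140000 + 0.900000)/2 = 0.520000
  f(c_1) = f(0.520000) = -0.339392
  f(a) × f(c) ≥ 0, new interval: [0.520000, 0.900000]
Iteration 2:
  c_2 = (0.520000 + 0.900000)/2 = 0.710000
  f(c_2) = f(0.710000) = 0.067911
  f(a) × f(c) < 0, new interval: [0.520000, 0.710000]
Iteration 3:
  c_3 = (0.520000 + 0.710000)/2 = 0.615000
  f(c_3) = f(0.615000) = -0.152392
  f(a) × f(c) ≥ 0, new interval: [0.615000, 0.710000]
Iteration 4:
  c_4 = (0.615000 + 0.710000)/2 = 0.662500
  f(c_4) = f(0.662500) = -0.046725
  f(a) × f(c) ≥ 0, new interval: [0.662500, 0.710000]
Iteration 5:
  c_5 = (0.662500 + 0.710000)/2 = 0.686250
  f(c_5) = f(0.686250) = 0.009432
  f(a) × f(c) < 0, new interval: [0.662500, 0.686250]

After 5 iteration(s), the approximation is c_5 = 0.686250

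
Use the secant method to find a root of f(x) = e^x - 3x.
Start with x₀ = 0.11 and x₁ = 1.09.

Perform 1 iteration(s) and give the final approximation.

f(x) = e^x - 3x
x₀ = 0.11, x₁ = 1.09

Secant formula: x_{n+1} = x_n - f(x_n)(x_n - x_{n-1})/(f(x_n) - f(x_{n-1}))

Iteration 1:
  f(0.110000) = 0.786278
  f(1.090000) = -0.295726
  x_2 = 1.090000 - (-0.295726)×(1.090000 - 0.110000)/(-0.295726 - 0.786278)
       = 0.822153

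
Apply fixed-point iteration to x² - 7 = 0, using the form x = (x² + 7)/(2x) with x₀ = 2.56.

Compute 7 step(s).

Equation: x² - 7 = 0
Fixed-point form: x = (x² + 7)/(2x)
x₀ = 2.56

x_1 = g(2.560000) = 2.647187
x_2 = g(2.647187) = 2.645752
x_3 = g(2.645752) = 2.645751
x_4 = g(2.645751) = 2.645751
x_5 = g(2.645751) = 2.645751
x_6 = g(2.645751) = 2.645751
x_7 = g(2.645751) = 2.645751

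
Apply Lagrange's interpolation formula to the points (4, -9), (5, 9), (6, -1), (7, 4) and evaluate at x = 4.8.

Lagrange interpolation formula:
P(x) = Σ yᵢ × Lᵢ(x)
where Lᵢ(x) = Π_{j≠i} (x - xⱼ)/(xᵢ - xⱼ)

L_0(4.8) = (4.8 - 5)/(4 - 5) × (4.8 - 6)/(4 - 6) × (4.8 - 7)/(4 - 7) = 0.088000
L_1(4.8) = (4.8 - 4)/(5 - 4) × (4.8 - 6)/(5 - 6) × (4.8 - 7)/(5 - 7) = 1.056000
L_2(4.8) = (4.8 - 4)/(6 - 4) × (4.8 - 5)/(6 - 5) × (4.8 - 7)/(6 - 7) = -0.176000
L_3(4.8) = (4.8 - 4)/(7 - 4) × (4.8 - 5)/(7 - 5) × (4.8 - 6)/(7 - 6) = 0.032000

P(4.8) = (-9)×L_0(4.8) + 9×L_1(4.8) + (-1)×L_2(4.8) + 4×L_3(4.8)
P(4.8) = 9.016000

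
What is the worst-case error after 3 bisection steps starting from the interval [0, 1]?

Bisection error bound: |error| ≤ (b-a)/2^n
|error| ≤ (1 - 0)/2^3 = 1/2^3
|error| ≤ 0.1250000000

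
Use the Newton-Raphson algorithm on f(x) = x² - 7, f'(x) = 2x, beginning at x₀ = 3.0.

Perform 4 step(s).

f(x) = x² - 7
f'(x) = 2x
x₀ = 3.0

Newton-Raphson formula: x_{n+1} = x_n - f(x_n)/f'(x_n)

Iteration 1:
  f(3.000000) = 2.000000
  f'(3.000000) = 6.000000
  x_1 = 3.000000 - 2.000000/6.000000 = 2.666667
Iteration 2:
  f(2.666667) = 0.111111
  f'(2.666667) = 5.333333
  x_2 = 2.666667 - 0.111111/5.333333 = 2.645833
Iteration 3:
  f(2.645833) = 0.000434
  f'(2.645833) = 5.291667
  x_3 = 2.645833 - 0.000434/5.291667 = 2.645751
Iteration 4:
  f(2.645751) = 0.000000
  f'(2.645751) = 5.291503
  x_4 = 2.645751 - 0.000000/5.291503 = 2.645751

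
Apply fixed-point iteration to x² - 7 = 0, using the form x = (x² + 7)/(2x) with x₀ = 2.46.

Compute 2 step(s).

Equation: x² - 7 = 0
Fixed-point form: x = (x² + 7)/(2x)
x₀ = 2.46

x_1 = g(2.460000) = 2.652764
x_2 = g(2.652764) = 2.645761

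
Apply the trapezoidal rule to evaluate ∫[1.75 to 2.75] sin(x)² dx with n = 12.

f(x) = sin(x)²
a = 1.75, b = 2.75, n = 12
h = (b - a)/n = 0.083333

Trapezoidal rule: (h/2)[f(x₀) + 2f(x₁) + 2f(x₂) + ... + f(xₙ)]

x_0 = 1.7500, f(x_0) = 0.968228, coefficient = 1
x_1 = 1.8333, f(x_1) = 0.932643, coefficient = 2
x_2 = 1.9167, f(x_2) = 0.885068, coefficient = 2
x_3 = 2.0000, f(x_3) = 0.826822, coefficient = 2
x_4 = 2.0833, f(x_4) = 0.759518, coefficient = 2
x_5 = 2.1667, f(x_5) = 0.685022, coefficient = 2
x_6 = 2.2500, f(x_6) = 0.605398, coefficient = 2
x_7 = 2.3333, f(x_7) = 0.522853, coefficient = 2
x_8 = 2.4167, f(x_8) = 0.439675, coefficient = 2
x_9 = 2.5000, f(x_9) = 0.358169, coefficient = 2
x_10 = 2.5833, f(x_10) = 0.280593, coefficient = 2
x_11 = 2.6667, f(x_11) = 0.209098, coefficient = 2
x_12 = 2.7500, f(x_12) = 0.145665, coefficient = 1

I ≈ (0.083333/2) × 14.123613 = 0.588484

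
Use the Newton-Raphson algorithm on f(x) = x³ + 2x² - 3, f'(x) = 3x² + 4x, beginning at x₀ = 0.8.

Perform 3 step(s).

f(x) = x³ + 2x² - 3
f'(x) = 3x² + 4x
x₀ = 0.8

Newton-Raphson formula: x_{n+1} = x_n - f(x_n)/f'(x_n)

Iteration 1:
  f(0.800000) = -1.208000
  f'(0.800000) = 5.120000
  x_1 = 0.800000 - (-1.208000)/5.120000 = 1.035937
Iteration 2:
  f(1.035937) = 0.258066
  f'(1.035937) = 7.363250
  x_2 = 1.035937 - 0.258066/7.363250 = 1.000890
Iteration 3:
  f(1.000890) = 0.006231
  f'(1.000890) = 7.008898
  x_3 = 1.000890 - 0.006231/7.008898 = 1.000001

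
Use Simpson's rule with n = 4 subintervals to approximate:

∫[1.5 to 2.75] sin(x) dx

f(x) = sin(x)
a = 1.5, b = 2.75, n = 4
h = (b - a)/n = 0.312500

Simpson's rule: (h/3)[f(x₀) + 4f(x₁) + 2f(x₂) + ... + f(xₙ)]

x_0 = 1.5000, f(x_0) = 0.997495, coefficient = 1
x_1 = 1.8125, f(x_1) = 0.970932, coefficient = 4
x_2 = 2.1250, f(x_2) = 0.850320, coefficient = 2
x_3 = 2.4375, f(x_3) = 0.647343, coefficient = 4
x_4 = 2.7500, f(x_4) = 0.381661, coefficient = 1

I ≈ (0.312500/3) × 9.552892 = 0.995093
Exact value: 0.995040
Error: 0.000053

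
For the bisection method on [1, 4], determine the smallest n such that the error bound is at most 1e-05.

We need (b-a)/2^n ≤ 1e-05
(4 - 1)/2^n ≤ 1e-05
3/2^n ≤ 1e-05
2^n ≥ 300000
n ≥ log₂(300000) = 18.19
n ≥ 19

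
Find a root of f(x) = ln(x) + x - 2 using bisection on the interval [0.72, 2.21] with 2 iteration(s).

f(x) = ln(x) + x - 2
Initial interval: [0.72, 2.21]

Iteration 1:
  c_1 = (0.720000 + 2.210000)/2 = 1.465000
  f(c_1) = f(1.465000) = -0.153145
  f(a) × f(c) ≥ 0, new interval: [1.465000, 2.210000]
Iteration 2:
  c_2 = (1.465000 + 2.210000)/2 = 1.837500
  f(c_2) = f(1.837500) = 0.445906
  f(a) × f(c) < 0, new interval: [1.465000, 1.837500]

After 2 iteration(s), the approximation is c_2 = 1.837500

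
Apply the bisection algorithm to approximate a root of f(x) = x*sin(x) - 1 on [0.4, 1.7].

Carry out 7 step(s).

f(x) = x*sin(x) - 1
Initial interval: [0.4, 1.7]

Iteration 1:
  c_1 = (0.400000 + 1.700000)/2 = 1.050000
  f(c_1) = f(1.050000) = -0.089206
  f(a) × f(c) ≥ 0, new interval: [1.050000, 1.700000]
Iteration 2:
  c_2 = (1.050000 + 1.700000)/2 = 1.375000
  f(c_2) = f(1.375000) = 0.348728
  f(a) × f(c) < 0, new interval: [1.050000, 1.375000]
Iteration 3:
  c_3 = (1.050000 + 1.375000)/2 = 1.212500
  f(c_3) = f(1.212500) = 0.135501
  f(a) × f(c) < 0, new interval: [1.050000, 1.212500]
Iteration 4:
  c_4 = (1.050000 + 1.212500)/2 = 1.131250
  f(c_4) = f(1.131250) = 0.023719
  f(a) × f(c) < 0, new interval: [1.050000, 1.131250]
Iteration 5:
  c_5 = (1.050000 + 1.131250)/2 = 1.090625
  f(c_5) = f(1.090625) = -0.032707
  f(a) × f(c) ≥ 0, new interval: [1.090625, 1.131250]
Iteration 6:
  c_6 = (1.090625 + 1.131250)/2 = 1.110938
  f(c_6) = f(1.110938) = -0.004472
  f(a) × f(c) ≥ 0, new interval: [1.110938, 1.131250]
Iteration 7:
  c_7 = (1.110938 + 1.131250)/2 = 1.121094
  f(c_7) = f(1.121094) = 0.009631
  f(a) × f(c) < 0, new interval: [1.110938, 1.121094]

After 7 iteration(s), the approximation is c_7 = 1.121094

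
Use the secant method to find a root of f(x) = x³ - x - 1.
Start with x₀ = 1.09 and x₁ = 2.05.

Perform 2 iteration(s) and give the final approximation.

f(x) = x³ - x - 1
x₀ = 1.09, x₁ = 2.05

Secant formula: x_{n+1} = x_n - f(x_n)(x_n - x_{n-1})/(f(x_n) - f(x_{n-1}))

Iteration 1:
  f(1.090000) = -0.794971
  f(2.050000) = 5.565125
  x_2 = 2.050000 - 5.565125×(2.050000 - 1.090000)/(5.565125 - (-0.794971))
       = 1.209994
Iteration 2:
  f(2.050000) = 5.565125
  f(1.209994) = -0.438460
  x_3 = 1.209994 - (-0.438460)×(1.209994 - 2.050000)/(-0.438460 - 5.565125)
       = 1.271342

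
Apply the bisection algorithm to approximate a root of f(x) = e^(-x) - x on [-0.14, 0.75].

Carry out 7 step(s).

f(x) = e^(-x) - x
Initial interval: [-0.14, 0.75]

Iteration 1:
  c_1 = (-0.140000 + 0.750000)/2 = 0.305000
  f(c_1) = f(0.305000) = 0.432123
  f(a) × f(c) ≥ 0, new interval: [0.305000, 0.750000]
Iteration 2:
  c_2 = (0.305000 + 0.750000)/2 = 0.527500
  f(c_2) = f(0.527500) = 0.062578
  f(a) × f(c) ≥ 0, new interval: [0.527500, 0.750000]
Iteration 3:
  c_3 = (0.527500 + 0.750000)/2 = 0.638750
  f(c_3) = f(0.638750) = -0.110798
  f(a) × f(c) < 0, new interval: [0.527500, 0.638750]
Iteration 4:
  c_4 = (0.527500 + 0.638750)/2 = 0.583125
  f(c_4) = f(0.583125) = -0.024974
  f(a) × f(c) < 0, new interval: [0.527500, 0.583125]
Iteration 5:
  c_5 = (0.527500 + 0.583125)/2 = 0.555312
  f(c_5) = f(0.555312) = 0.018580
  f(a) × f(c) ≥ 0, new interval: [0.555312, 0.583125]
Iteration 6:
  c_6 = (0.555312 + 0.583125)/2 = 0.569219
  f(c_6) = f(0.569219) = -0.003251
  f(a) × f(c) < 0, new interval: [0.555312, 0.569219]
Iteration 7:
  c_7 = (0.555312 + 0.569219)/2 = 0.562266
  f(c_7) = f(0.562266) = 0.007651
  f(a) × f(c) ≥ 0, new interval: [0.562266, 0.569219]

After 7 iteration(s), the approximation is c_7 = 0.562266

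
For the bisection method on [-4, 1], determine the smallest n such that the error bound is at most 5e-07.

We need (b-a)/2^n ≤ 5e-07
(1 - (-4))/2^n ≤ 5e-07
5/2^n ≤ 5e-07
2^n ≥ 10000000
n ≥ log₂(10000000) = 23.25
n ≥ 24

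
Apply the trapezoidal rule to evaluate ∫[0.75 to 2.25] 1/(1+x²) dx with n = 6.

f(x) = 1/(1+x²)
a = 0.75, b = 2.25, n = 6
h = (b - a)/n = 0.250000

Trapezoidal rule: (h/2)[f(x₀) + 2f(x₁) + 2f(x₂) + ... + f(xₙ)]

x_0 = 0.7500, f(x_0) = 0.640000, coefficient = 1
x_1 = 1.0000, f(x_1) = 0.500000, coefficient = 2
x_2 = 1.2500, f(x_2) = 0.390244, coefficient = 2
x_3 = 1.5000, f(x_3) = 0.307692, coefficient = 2
x_4 = 1.7500, f(x_4) = 0.246154, coefficient = 2
x_5 = 2.0000, f(x_5) = 0.200000, coefficient = 2
x_6 = 2.2500, f(x_6) = 0.164948, coefficient = 1

I ≈ (0.250000/2) × 4.093129 = 0.511641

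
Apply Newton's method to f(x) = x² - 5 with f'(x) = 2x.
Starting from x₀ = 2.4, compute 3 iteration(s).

f(x) = x² - 5
f'(x) = 2x
x₀ = 2.4

Newton-Raphson formula: x_{n+1} = x_n - f(x_n)/f'(x_n)

Iteration 1:
  f(2.400000) = 0.760000
  f'(2.400000) = 4.800000
  x_1 = 2.400000 - 0.760000/4.800000 = 2.241667
Iteration 2:
  f(2.241667) = 0.025069
  f'(2.241667) = 4.483333
  x_2 = 2.241667 - 0.025069/4.483333 = 2.236075
Iteration 3:
  f(2.236075) = 0.000031
  f'(2.236075) = 4.472150
  x_3 = 2.236075 - 0.000031/4.472150 = 2.236068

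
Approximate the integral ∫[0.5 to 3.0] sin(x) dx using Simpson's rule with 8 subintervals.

f(x) = sin(x)
a = 0.5, b = 3.0, n = 8
h = (b - a)/n = 0.312500

Simpson's rule: (h/3)[f(x₀) + 4f(x₁) + 2f(x₂) + ... + f(xₙ)]

x_0 = 0.5000, f(x_0) = 0.479426, coefficient = 1
x_1 = 0.8125, f(x_1) = 0.726009, coefficient = 4
x_2 = 1.1250, f(x_2) = 0.902268, coefficient = 2
x_3 = 1.4375, f(x_3) = 0.991129, coefficient = 4
x_4 = 1.7500, f(x_4) = 0.983986, coefficient = 2
x_5 = 2.0625, f(x_5) = 0.881530, coefficient = 4
x_6 = 2.3750, f(x_6) = 0.693685, coefficient = 2
x_7 = 2.6875, f(x_7) = 0.438647, coefficient = 4
x_8 = 3.0000, f(x_8) = 0.141120, coefficient = 1

I ≈ (0.312500/3) × 17.929682 = 1.867675
Exact value: 1.867575
Error: 0.000100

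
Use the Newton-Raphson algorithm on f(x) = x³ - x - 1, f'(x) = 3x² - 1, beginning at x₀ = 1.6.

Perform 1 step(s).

f(x) = x³ - x - 1
f'(x) = 3x² - 1
x₀ = 1.6

Newton-Raphson formula: x_{n+1} = x_n - f(x_n)/f'(x_n)

Iteration 1:
  f(1.600000) = 1.496000
  f'(1.600000) = 6.680000
  x_1 = 1.600000 - 1.496000/6.680000 = 1.376048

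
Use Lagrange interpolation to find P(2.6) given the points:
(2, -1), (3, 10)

Lagrange interpolation formula:
P(x) = Σ yᵢ × Lᵢ(x)
where Lᵢ(x) = Π_{j≠i} (x - xⱼ)/(xᵢ - xⱼ)

L_0(2.6) = (2.6 - 3)/(2 - 3) = 0.400000
L_1(2.6) = (2.6 - 2)/(3 - 2) = 0.600000

P(2.6) = (-1)×L_0(2.6) + 10×L_1(2.6)
P(2.6) = 5.600000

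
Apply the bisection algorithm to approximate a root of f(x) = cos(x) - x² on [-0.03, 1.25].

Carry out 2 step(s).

f(x) = cos(x) - x²
Initial interval: [-0.03, 1.25]

Iteration 1:
  c_1 = (-0.030000 + 1.250000)/2 = 0.610000
  f(c_1) = f(0.610000) = 0.447548
  f(a) × f(c) ≥ 0, new interval: [0.610000, 1.250000]
Iteration 2:
  c_2 = (0.610000 + 1.250000)/2 = 0.930000
  f(c_2) = f(0.930000) = -0.267066
  f(a) × f(c) < 0, new interval: [0.610000, 0.930000]

After 2 iteration(s), the approximation is c_2 = 0.930000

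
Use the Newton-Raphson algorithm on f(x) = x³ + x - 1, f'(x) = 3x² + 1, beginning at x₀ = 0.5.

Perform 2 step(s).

f(x) = x³ + x - 1
f'(x) = 3x² + 1
x₀ = 0.5

Newton-Raphson formula: x_{n+1} = x_n - f(x_n)/f'(x_n)

Iteration 1:
  f(0.500000) = -0.375000
  f'(0.500000) = 1.750000
  x_1 = 0.500000 - (-0.375000)/1.750000 = 0.714286
Iteration 2:
  f(0.714286) = 0.078717
  f'(0.714286) = 2.530612
  x_2 = 0.714286 - 0.078717/2.530612 = 0.683180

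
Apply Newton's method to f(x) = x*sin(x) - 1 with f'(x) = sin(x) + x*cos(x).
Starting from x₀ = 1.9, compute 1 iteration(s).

f(x) = x*sin(x) - 1
f'(x) = sin(x) + x*cos(x)
x₀ = 1.9

Newton-Raphson formula: x_{n+1} = x_n - f(x_n)/f'(x_n)

Iteration 1:
  f(1.900000) = 0.797970
  f'(1.900000) = 0.332050
  x_1 = 1.900000 - 0.797970/0.332050 = -0.503163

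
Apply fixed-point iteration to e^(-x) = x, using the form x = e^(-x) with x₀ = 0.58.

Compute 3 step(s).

Equation: e^(-x) = x
Fixed-point form: x = e^(-x)
x₀ = 0.58

x_1 = g(0.580000) = 0.559898
x_2 = g(0.559898) = 0.571267
x_3 = g(0.571267) = 0.564809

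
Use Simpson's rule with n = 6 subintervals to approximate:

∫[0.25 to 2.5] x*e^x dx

f(x) = x*e^x
a = 0.25, b = 2.5, n = 6
h = (b - a)/n = 0.375000

Simpson's rule: (h/3)[f(x₀) + 4f(x₁) + 2f(x₂) + ... + f(xₙ)]

x_0 = 0.2500, f(x_0) = 0.321006, coefficient = 1
x_1 = 0.6250, f(x_1) = 1.167654, coefficient = 4
x_2 = 1.0000, f(x_2) = 2.718282, coefficient = 2
x_3 = 1.3750, f(x_3) = 5.438230, coefficient = 4
x_4 = 1.7500, f(x_4) = 10.070555, coefficient = 2
x_5 = 2.1250, f(x_5) = 17.792407, coefficient = 4
x_6 = 2.5000, f(x_6) = 30.456235, coefficient = 1

I ≈ (0.375000/3) × 153.948080 = 19.243510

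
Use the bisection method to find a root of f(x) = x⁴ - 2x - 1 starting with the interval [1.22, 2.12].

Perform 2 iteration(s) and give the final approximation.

f(x) = x⁴ - 2x - 1
Initial interval: [1.22, 2.12]

Iteration 1:
  c_1 = (1.220000 + 2.120000)/2 = 1.670000
  f(c_1) = f(1.670000) = 3.437963
  f(a) × f(c) < 0, new interval: [1.220000, 1.670000]
Iteration 2:
  c_2 = (1.220000 + 1.670000)/2 = 1.445000
  f(c_2) = f(1.445000) = 0.469848
  f(a) × f(c) < 0, new interval: [1.220000, 1.445000]

After 2 iteration(s), the approximation is c_2 = 1.445000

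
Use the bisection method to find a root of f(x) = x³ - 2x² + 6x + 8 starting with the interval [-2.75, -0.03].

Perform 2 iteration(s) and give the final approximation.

f(x) = x³ - 2x² + 6x + 8
Initial interval: [-2.75, -0.03]

Iteration 1:
  c_1 = (-2.750000 + (-0.030000))/2 = -1.390000
  f(c_1) = f(-1.390000) = -6.889819
  f(a) × f(c) ≥ 0, new interval: [-1.390000, -0.030000]
Iteration 2:
  c_2 = (-1.390000 + (-0.030000))/2 = -0.710000
  f(c_2) = f(-0.710000) = 2.373889
  f(a) × f(c) < 0, new interval: [-1.390000, -0.710000]

After 2 iteration(s), the approximation is c_2 = -0.710000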